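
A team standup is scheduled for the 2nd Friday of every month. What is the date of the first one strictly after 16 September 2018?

September 2018 starts on a Saturday; its first Friday is the 7th, so the 2nd Friday is the 14th — 14 September 2018.
That is not after 16 September 2018, so look at October 2018.
October 2018 starts on a Monday; its first Friday is the 5th, so the 2nd Friday is the 12th — 12 October 2018.

12 October 2018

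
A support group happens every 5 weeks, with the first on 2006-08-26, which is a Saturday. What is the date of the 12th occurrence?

The 12th occurrence is 11 intervals after the first: 11 × 35 = 385 days after 2006-08-26.
August has 31 days — 5 days to the end of August leaves 380.
September has 30 days (350 left).
October has 31 days (319 left).
November has 30 days (289 left).
December has 31 days (258 left).
January has 31 days (227 left).
February has 28 days (199 left).
March has 31 days (168 left).
April has 30 days (138 left).
May has 31 days (107 left).
June has 30 days (77 left).
July has 31 days (46 left).
August has 31 days (15 left).
15 days into September → 2007-09-15.

2007-09-15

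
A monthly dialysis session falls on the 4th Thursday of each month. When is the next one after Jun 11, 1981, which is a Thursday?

Jun 1981 starts on a Monday; its first Thursday is the 4th, so the 4th Thursday is the 25th — Jun 25, 1981.
Jun 25, 1981 is after Jun 11, 1981, so that is the next one.

Jun 25, 1981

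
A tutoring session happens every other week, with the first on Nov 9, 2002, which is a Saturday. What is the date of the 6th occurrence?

Jan 18, 2003

The 6th occurrence is 5 intervals after the first: 5 × 14 = 70 days after Nov 9, 2002.
Nov has 30 days — 21 days to the end of Nov leaves 49.
Dec has 31 days (18 left).
18 days into Jan → Jan 18, 2003.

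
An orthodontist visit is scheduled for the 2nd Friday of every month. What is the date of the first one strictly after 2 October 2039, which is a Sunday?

14 October 2039

October 2039 starts on a Saturday; its first Friday is the 7th, so the 2nd Friday is the 14th — 14 October 2039.
14 October 2039 is after 2 October 2039, so that is the next one.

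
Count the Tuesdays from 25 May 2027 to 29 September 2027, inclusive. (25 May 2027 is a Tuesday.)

19

25 May 2027 is a Tuesday; the first Tuesday on or after it is 25 May 2027.
From 25 May 2027 to 29 September 2027: 6 + 30 + 31 + 31 + 29 = 127 days (rest of May, June, July, August, September).
127 ÷ 7 = 18 full weeks with remainder 1, so 18 more Tuesdays after the first → 19.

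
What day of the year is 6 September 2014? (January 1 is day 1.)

249

Days in months before September: 31 + 28 + 31 + 30 + 31 + 30 + 31 + 31 = 243.
Plus 6 days into September → day 249.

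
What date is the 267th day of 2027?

Jan has 31 days (267 − 31 = 236 remain).
Feb has 28 days (236 − 28 = 208 remain).
Mar has 31 days (208 − 31 = 177 remain).
Apr has 30 days (177 − 30 = 147 remain).
May has 31 days (147 − 31 = 116 remain).
Jun has 30 days (116 − 30 = 86 remain).
Jul has 31 days (86 − 31 = 55 remain).
Aug has 31 days (55 − 31 = 24 remain).
24 into Sep → Sep 24.

Sep 24, 2027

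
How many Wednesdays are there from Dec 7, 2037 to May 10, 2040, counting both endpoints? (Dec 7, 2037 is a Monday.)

127

Dec 7, 2037 is a Monday; the first Wednesday on or after it is Dec 9, 2037 (2 days later).
From Dec 9, 2037 to May 10, 2040: 22 + 365 + 365 + 131 = 883 days (rest of 2037, 2038, 2039, to May 10, 2040 in 2040).
883 ÷ 7 = 126 full weeks with remainder 1, so 126 more Wednesdays after the first → 127.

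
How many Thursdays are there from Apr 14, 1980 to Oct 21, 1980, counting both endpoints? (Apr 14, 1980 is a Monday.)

Apr 14, 1980 is a Monday; the first Thursday on or after it is Apr 17, 1980 (3 days later).
From Apr 17, 1980 to Oct 21, 1980: 13 + 31 + 30 + 31 + 31 + 30 + 21 = 187 days (rest of Apr, May, Jun, Jul, Aug, Sep, Oct).
187 ÷ 7 = 26 full weeks with remainder 5, so 26 more Thursdays after the first → 27.

27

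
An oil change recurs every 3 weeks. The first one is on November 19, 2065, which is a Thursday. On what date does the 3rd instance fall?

December 31, 2065

The 3rd occurrence is 2 intervals after the first: 2 × 21 = 42 days after November 19, 2065.
November has 30 days — 11 days to the end of November leaves 31.
31 days into December → December 31, 2065.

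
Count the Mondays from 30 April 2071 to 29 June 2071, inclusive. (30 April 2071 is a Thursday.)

30 April 2071 is a Thursday; the first Monday on or after it is 4 May 2071 (4 days later).
From 4 May 2071 to 29 June 2071: 27 + 29 = 56 days (rest of May, June).
56 ÷ 7 = 8 full weeks with remainder 0, so 8 more Mondays after the first → 9.

9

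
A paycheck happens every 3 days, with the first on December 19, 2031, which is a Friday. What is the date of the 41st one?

The 41st occurrence is 40 intervals after the first: 40 × 3 = 120 days after December 19, 2031.
December has 31 days — 12 days to the end of December leaves 108.
January has 31 days (77 left).
February has 29 days (48 left).
March has 31 days (17 left).
17 days into April → April 17, 2032.

April 17, 2032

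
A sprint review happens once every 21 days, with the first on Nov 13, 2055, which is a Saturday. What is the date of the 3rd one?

The 3rd occurrence is 2 intervals after the first: 2 × 21 = 42 days after Nov 13, 2055.
Nov has 30 days — 17 days to the end of Nov leaves 25.
25 days into Dec → Dec 25, 2055.

Dec 25, 2055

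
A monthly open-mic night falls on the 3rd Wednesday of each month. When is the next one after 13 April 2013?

17 April 2013

April 2013 starts on a Monday; its first Wednesday is the 3rd, so the 3rd Wednesday is the 17th — 17 April 2013.
17 April 2013 is after 13 April 2013, so that is the next one.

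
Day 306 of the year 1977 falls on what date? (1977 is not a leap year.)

January has 31 days (306 − 31 = 275 remain).
February has 28 days (275 − 28 = 247 remain).
March has 31 days (247 − 31 = 216 remain).
April has 30 days (216 − 30 = 186 remain).
May has 31 days (186 − 31 = 155 remain).
June has 30 days (155 − 30 = 125 remain).
July has 31 days (125 − 31 = 94 remain).
August has 31 days (94 − 31 = 63 remain).
September has 30 days (63 − 30 = 33 remain).
October has 31 days (33 − 31 = 2 remain).
2 into November → November 2.

1977-11-02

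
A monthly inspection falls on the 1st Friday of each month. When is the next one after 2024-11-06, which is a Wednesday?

2024-12-06

November 2024 starts on a Friday, so its 1st Friday is 2024-11-01.
That is not after 2024-11-06, so look at December 2024.
December 2024 starts on a Sunday, so its 1st Friday is 2024-12-06 (5 days in).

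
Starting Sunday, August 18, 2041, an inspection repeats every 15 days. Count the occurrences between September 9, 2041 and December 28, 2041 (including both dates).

7

Occurrences land 15·i days after August 18, 2041 for i = 0, 1, 2, …
September 9, 2041 is 22 days after the start; 22 ÷ 15 = 1 remainder 7; since the remainder is 7, round up to i = 2. First occurrence in the window: #3 on September 17, 2041 (2×15 = 30 days in).
December 28, 2041 is 132 days after the start; 132 ÷ 15 = 8 remainder 12. Last occurrence in the window: #9 on December 16, 2041.
Occurrences #3 through #9: 7 in total.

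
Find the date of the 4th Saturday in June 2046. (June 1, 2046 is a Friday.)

June 23, 2046

June 2046 begins on a Friday, so the first Saturday is June 2 (1 day later).
The 4th Saturday is 3 weeks later: 2 + 21 = 23.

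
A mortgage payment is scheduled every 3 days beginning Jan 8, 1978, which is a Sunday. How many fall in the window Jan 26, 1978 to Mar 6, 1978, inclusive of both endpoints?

Occurrences land 3·i days after Jan 8, 1978 for i = 0, 1, 2, …
Jan 26, 1978 is 18 days after the start; 18 ÷ 3 = 6 remainder 0. First occurrence in the window: #7 on Jan 26, 1978 (6×3 = 18 days in).
Mar 6, 1978 is 57 days after the start; 57 ÷ 3 = 19 remainder 0. Last occurrence in the window: #20 on Mar 6, 1978.
Occurrences #7 through #20: 14 in total.

14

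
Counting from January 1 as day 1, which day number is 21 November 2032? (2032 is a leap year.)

Days in months before November: 31 + 29 + 31 + 30 + 31 + 30 + 31 + 31 + 30 + 31 = 305.
Plus 21 days into November → day 326.

326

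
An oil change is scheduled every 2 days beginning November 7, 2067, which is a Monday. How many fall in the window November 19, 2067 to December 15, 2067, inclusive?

14

Occurrences land 2·i days after November 7, 2067 for i = 0, 1, 2, …
November 19, 2067 is 12 days after the start; 12 ÷ 2 = 6 remainder 0. First occurrence in the window: #7 on November 19, 2067 (6×2 = 12 days in).
December 15, 2067 is 38 days after the start; 38 ÷ 2 = 19 remainder 0. Last occurrence in the window: #20 on December 15, 2067.
Occurrences #7 through #20: 14 in total.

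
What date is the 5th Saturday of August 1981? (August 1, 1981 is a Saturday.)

August 1981 begins on a Saturday, so the first Saturday is August 1.
The 5th Saturday is 4 weeks later: 1 + 28 = 29.

29 August 1981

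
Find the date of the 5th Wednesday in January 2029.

The first Wednesday of January 2029 is January 3.
The 5th Wednesday is 4 weeks later: 3 + 28 = 31.

January 31, 2029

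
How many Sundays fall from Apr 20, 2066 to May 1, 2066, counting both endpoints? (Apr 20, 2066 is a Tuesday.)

1

Apr 20, 2066 is a Tuesday; the first Sunday on or after it is Apr 25, 2066 (5 days later).
From Apr 25, 2066 to May 1, 2066: 5 + 1 = 6 days (rest of Apr, May).
6 ÷ 7 = 0 full weeks with remainder 6, so 0 more Sundays after the first → 1.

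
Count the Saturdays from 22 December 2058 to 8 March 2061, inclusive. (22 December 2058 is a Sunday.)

115

22 December 2058 is a Sunday; the first Saturday on or after it is 28 December 2058 (6 days later).
From 28 December 2058 to 8 March 2061: 3 + 365 + 366 + 67 = 801 days (rest of 2058, 2059, 2060, to 8 March 2061 in 2061).
801 ÷ 7 = 114 full weeks with remainder 3, so 114 more Saturdays after the first → 115.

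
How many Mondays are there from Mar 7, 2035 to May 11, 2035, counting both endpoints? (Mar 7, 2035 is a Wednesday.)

Mar 7, 2035 is a Wednesday; the first Monday on or after it is Mar 12, 2035 (5 days later).
From Mar 12, 2035 to May 11, 2035: 19 + 30 + 11 = 60 days (rest of Mar, Apr, May).
60 ÷ 7 = 8 full weeks with remainder 4, so 8 more Mondays after the first → 9.

9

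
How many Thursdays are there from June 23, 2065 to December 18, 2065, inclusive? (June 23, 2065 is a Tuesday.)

June 23, 2065 is a Tuesday; the first Thursday on or after it is June 25, 2065 (2 days later).
From June 25, 2065 to December 18, 2065: 5 + 31 + 31 + 30 + 31 + 30 + 18 = 176 days (rest of June, July, August, September, October, November, December).
176 ÷ 7 = 25 full weeks with remainder 1, so 25 more Thursdays after the first → 26.

26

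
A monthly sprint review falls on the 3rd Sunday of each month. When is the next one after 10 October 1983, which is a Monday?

October 1983 starts on a Saturday; its first Sunday is the 2nd, so the 3rd Sunday is the 16th — 16 October 1983.
16 October 1983 is after 10 October 1983, so that is the next one.

16 October 1983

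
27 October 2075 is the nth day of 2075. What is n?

300

Days in months before October: 31 + 28 + 31 + 30 + 31 + 30 + 31 + 31 + 30 = 273.
Plus 27 days into October → day 300.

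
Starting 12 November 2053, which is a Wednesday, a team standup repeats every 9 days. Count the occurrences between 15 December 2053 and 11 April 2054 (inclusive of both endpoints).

Occurrences land 9·i days after 12 November 2053 for i = 0, 1, 2, …
15 December 2053 is 33 days after the start; 33 ÷ 9 = 3 remainder 6; since the remainder is 6, round up to i = 4. First occurrence in the window: #5 on 18 December 2053 (4×9 = 36 days in).
11 April 2054 is 150 days after the start; 150 ÷ 9 = 16 remainder 6. Last occurrence in the window: #17 on 5 April 2054.
Occurrences #5 through #17: 13 in total.

13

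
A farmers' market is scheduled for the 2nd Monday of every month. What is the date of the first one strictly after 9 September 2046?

10 September 2046

September 2046 starts on a Saturday; its first Monday is the 3rd, so the 2nd Monday is the 10th — 10 September 2046.
10 September 2046 is after 9 September 2046, so that is the next one.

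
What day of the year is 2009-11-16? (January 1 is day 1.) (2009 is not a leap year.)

Days in months before November: 31 + 28 + 31 + 30 + 31 + 30 + 31 + 31 + 30 + 31 = 304.
Plus 16 days into November → day 320.

320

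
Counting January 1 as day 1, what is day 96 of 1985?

January has 31 days (96 − 31 = 65 remain).
February has 28 days (65 − 28 = 37 remain).
March has 31 days (37 − 31 = 6 remain).
6 into April → April 6.

1985-04-06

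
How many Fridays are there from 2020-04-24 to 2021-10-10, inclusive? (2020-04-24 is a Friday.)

2020-04-24 is a Friday; the first Friday on or after it is 2020-04-24.
From 2020-04-24 to 2021-10-10: 251 + 283 = 534 days (rest of 2020, to 2021-10-10 in 2021).
534 ÷ 7 = 76 full weeks with remainder 2, so 76 more Fridays after the first → 77.

77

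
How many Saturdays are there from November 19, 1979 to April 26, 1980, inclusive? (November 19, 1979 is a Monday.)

23

November 19, 1979 is a Monday; the first Saturday on or after it is November 24, 1979 (5 days later).
From November 24, 1979 to April 26, 1980: 6 + 31 + 31 + 29 + 31 + 26 = 154 days (rest of November, December, January, February, March, April).
154 ÷ 7 = 22 full weeks with remainder 0, so 22 more Saturdays after the first → 23.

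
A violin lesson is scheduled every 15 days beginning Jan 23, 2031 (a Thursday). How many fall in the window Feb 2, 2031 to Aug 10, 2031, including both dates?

Occurrences land 15·i days after Jan 23, 2031 for i = 0, 1, 2, …
Feb 2, 2031 is 10 days after the start; 10 ÷ 15 = 0 remainder 10; since the remainder is 10, round up to i = 1. First occurrence in the window: #2 on Feb 7, 2031 (1×15 = 15 days in).
Aug 10, 2031 is 199 days after the start; 199 ÷ 15 = 13 remainder 4. Last occurrence in the window: #14 on Aug 6, 2031.
Occurrences #2 through #14: 13 in total.

13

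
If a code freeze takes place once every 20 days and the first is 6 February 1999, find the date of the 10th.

The 10th occurrence is 9 intervals after the first: 9 × 20 = 180 days after 6 February 1999.
February has 28 days — 22 days to the end of February leaves 158.
March has 31 days (127 left).
April has 30 days (97 left).
May has 31 days (66 left).
June has 30 days (36 left).
July has 31 days (5 left).
5 days into August → 5 August 1999.

5 August 1999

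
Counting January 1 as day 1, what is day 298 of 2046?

Jan has 31 days (298 − 31 = 267 remain).
Feb has 28 days (267 − 28 = 239 remain).
Mar has 31 days (239 − 31 = 208 remain).
Apr has 30 days (208 − 30 = 178 remain).
May has 31 days (178 − 31 = 147 remain).
Jun has 30 days (147 − 30 = 117 remain).
Jul has 31 days (117 − 31 = 86 remain).
Aug has 31 days (86 − 31 = 55 remain).
Sep has 30 days (55 − 30 = 25 remain).
25 into Oct → Oct 25.

Oct 25, 2046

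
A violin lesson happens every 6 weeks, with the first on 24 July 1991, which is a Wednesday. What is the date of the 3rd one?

The 3rd occurrence is 2 intervals after the first: 2 × 42 = 84 days after 24 July 1991.
July has 31 days — 7 days to the end of July leaves 77.
August has 31 days (46 left).
September has 30 days (16 left).
16 days into October → 16 October 1991.

16 October 1991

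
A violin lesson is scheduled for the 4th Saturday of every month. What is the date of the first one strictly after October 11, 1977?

October 22, 1977

October 1977 starts on a Saturday; its first Saturday is the 1st, so the 4th Saturday is the 22nd — October 22, 1977.
October 22, 1977 is after October 11, 1977, so that is the next one.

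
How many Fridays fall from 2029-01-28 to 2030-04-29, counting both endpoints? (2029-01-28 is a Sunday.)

65

2029-01-28 is a Sunday; the first Friday on or after it is 2029-02-02 (5 days later).
From 2029-02-02 to 2030-04-29: 332 + 119 = 451 days (rest of 2029, to 2030-04-29 in 2030).
451 ÷ 7 = 64 full weeks with remainder 3, so 64 more Fridays after the first → 65.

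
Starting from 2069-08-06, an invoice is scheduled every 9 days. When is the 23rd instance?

2070-02-20

The 23rd occurrence is 22 intervals after the first: 22 × 9 = 198 days after 2069-08-06.
August has 31 days — 25 days to the end of August leaves 173.
September has 30 days (143 left).
October has 31 days (112 left).
November has 30 days (82 left).
December has 31 days (51 left).
January has 31 days (20 left).
20 days into February → 2070-02-20.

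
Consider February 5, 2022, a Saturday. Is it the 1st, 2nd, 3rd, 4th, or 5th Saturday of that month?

Day 5 falls in week ⌈5/7⌉ of the month.
Days 1–7 hold the 1st Saturday, 8–14 the 2nd, 15–21 the 3rd, 22–28 the 4th, 29–31 the 5th.
5 is in the range for the 1st.

1st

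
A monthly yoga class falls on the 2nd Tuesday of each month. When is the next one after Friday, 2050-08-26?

August 2050 starts on a Monday; its first Tuesday is the 2nd, so the 2nd Tuesday is the 9th — 2050-08-09.
That is not after 2050-08-26, so look at September 2050.
September 2050 starts on a Thursday; its first Tuesday is the 6th, so the 2nd Tuesday is the 13th — 2050-09-13.

2050-09-13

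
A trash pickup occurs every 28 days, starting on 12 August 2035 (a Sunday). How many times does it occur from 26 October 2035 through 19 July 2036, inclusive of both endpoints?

10

Occurrences land 28·i days after 12 August 2035 for i = 0, 1, 2, …
26 October 2035 is 75 days after the start; 75 ÷ 28 = 2 remainder 19; since the remainder is 19, round up to i = 3. First occurrence in the window: #4 on 4 November 2035 (3×28 = 84 days in).
19 July 2036 is 342 days after the start; 342 ÷ 28 = 12 remainder 6. Last occurrence in the window: #13 on 13 July 2036.
Occurrences #4 through #13: 10 in total.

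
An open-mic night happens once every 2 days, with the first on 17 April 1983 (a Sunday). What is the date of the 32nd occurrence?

The 32nd occurrence is 31 intervals after the first: 31 × 2 = 62 days after 17 April 1983.
April has 30 days — 13 days to the end of April leaves 49.
May has 31 days (18 left).
18 days into June → 18 June 1983.

18 June 1983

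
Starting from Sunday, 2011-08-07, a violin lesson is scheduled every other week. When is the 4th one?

2011-09-18

The 4th occurrence is 3 intervals after the first: 3 × 14 = 42 days after 2011-08-07.
August has 31 days — 24 days to the end of August leaves 18.
18 days into September → 2011-09-18.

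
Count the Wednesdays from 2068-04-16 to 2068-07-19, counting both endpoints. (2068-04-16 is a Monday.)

14

2068-04-16 is a Monday; the first Wednesday on or after it is 2068-04-18 (2 days later).
From 2068-04-18 to 2068-07-19: 12 + 31 + 30 + 19 = 92 days (rest of April, May, June, July).
92 ÷ 7 = 13 full weeks with remainder 1, so 13 more Wednesdays after the first → 14.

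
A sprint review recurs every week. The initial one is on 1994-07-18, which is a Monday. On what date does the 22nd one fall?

1994-12-12

The 22nd occurrence is 21 intervals after the first: 21 × 7 = 147 days after 1994-07-18.
July has 31 days — 13 days to the end of July leaves 134.
August has 31 days (103 left).
September has 30 days (73 left).
October has 31 days (42 left).
November has 30 days (12 left).
12 days into December → 1994-12-12.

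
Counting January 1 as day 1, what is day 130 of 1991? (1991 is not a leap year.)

Jan has 31 days (130 − 31 = 99 remain).
Feb has 28 days (99 − 28 = 71 remain).
Mar has 31 days (71 − 31 = 40 remain).
Apr has 30 days (40 − 30 = 10 remain).
10 into May → May 10.

May 10, 1991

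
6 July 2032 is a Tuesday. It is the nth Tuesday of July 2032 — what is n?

1st

Day 6 falls in week ⌈6/7⌉ of the month.
Days 1–7 hold the 1st Tuesday, 8–14 the 2nd, 15–21 the 3rd, 22–28 the 4th, 29–31 the 5th.
6 is in the range for the 1st.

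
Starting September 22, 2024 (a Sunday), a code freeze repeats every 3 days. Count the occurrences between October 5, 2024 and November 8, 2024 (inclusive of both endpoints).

Occurrences land 3·i days after September 22, 2024 for i = 0, 1, 2, …
October 5, 2024 is 13 days after the start; 13 ÷ 3 = 4 remainder 1; since the remainder is 1, round up to i = 5. First occurrence in the window: #6 on October 7, 2024 (5×3 = 15 days in).
November 8, 2024 is 47 days after the start; 47 ÷ 3 = 15 remainder 2. Last occurrence in the window: #16 on November 6, 2024.
Occurrences #6 through #16: 11 in total.

11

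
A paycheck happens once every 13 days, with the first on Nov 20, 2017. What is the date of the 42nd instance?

The 42nd occurrence is 41 intervals after the first: 41 × 13 = 533 days after Nov 20, 2017.
Nov has 30 days — 10 days to the end of Nov leaves 523.
From end of Nov to end of 2017 is 31 days (492 left).
2018 has 365 days (127 left).
Jan has 31 days (96 left).
Feb has 28 days (68 left).
Mar has 31 days (37 left).
Apr has 30 days (7 left).
7 days into May → May 7, 2019.

May 7, 2019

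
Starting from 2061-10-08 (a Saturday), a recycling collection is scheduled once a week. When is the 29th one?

The 29th occurrence is 28 intervals after the first: 28 × 7 = 196 days after 2061-10-08.
October has 31 days — 23 days to the end of October leaves 173.
November has 30 days (143 left).
December has 31 days (112 left).
January has 31 days (81 left).
February has 28 days (53 left).
March has 31 days (22 left).
22 days into April → 2062-04-22.

2062-04-22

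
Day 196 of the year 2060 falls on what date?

2060-07-14

January has 31 days (196 − 31 = 165 remain).
February has 29 days (165 − 29 = 136 remain).
March has 31 days (136 − 31 = 105 remain).
April has 30 days (105 − 30 = 75 remain).
May has 31 days (75 − 31 = 44 remain).
June has 30 days (44 − 30 = 14 remain).
14 into July → July 14.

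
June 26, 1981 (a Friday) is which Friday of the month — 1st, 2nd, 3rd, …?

4th

Day 26 falls in week ⌈26/7⌉ of the month.
Days 1–7 hold the 1st Friday, 8–14 the 2nd, 15–21 the 3rd, 22–28 the 4th, 29–31 the 5th.
26 is in the range for the 4th.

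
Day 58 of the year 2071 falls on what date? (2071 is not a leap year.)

2071-02-27

January has 31 days (58 − 31 = 27 remain).
27 into February → February 27.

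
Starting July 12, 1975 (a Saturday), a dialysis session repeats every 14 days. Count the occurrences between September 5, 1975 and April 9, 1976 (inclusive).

Occurrences land 14·i days after July 12, 1975 for i = 0, 1, 2, …
September 5, 1975 is 55 days after the start; 55 ÷ 14 = 3 remainder 13; since the remainder is 13, round up to i = 4. First occurrence in the window: #5 on September 6, 1975 (4×14 = 56 days in).
April 9, 1976 is 272 days after the start; 272 ÷ 14 = 19 remainder 6. Last occurrence in the window: #20 on April 3, 1976.
Occurrences #5 through #20: 16 in total.

16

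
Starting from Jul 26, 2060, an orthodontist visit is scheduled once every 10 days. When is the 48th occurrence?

Nov 8, 2061

The 48th occurrence is 47 intervals after the first: 47 × 10 = 470 days after Jul 26, 2060.
Jul has 31 days — 5 days to the end of Jul leaves 465.
From end of Jul to end of 2060 is 153 days (312 left).
Jan has 31 days (281 left).
Feb has 28 days (253 left).
Mar has 31 days (222 left).
Apr has 30 days (192 left).
May has 31 days (161 left).
Jun has 30 days (131 left).
Jul has 31 days (100 left).
Aug has 31 days (69 left).
Sep has 30 days (39 left).
Oct has 31 days (8 left).
8 days into Nov → Nov 8, 2061.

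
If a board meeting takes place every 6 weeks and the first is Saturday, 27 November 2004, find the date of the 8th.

The 8th occurrence is 7 intervals after the first: 7 × 42 = 294 days after 27 November 2004.
November has 30 days — 3 days to the end of November leaves 291.
December has 31 days (260 left).
January has 31 days (229 left).
February has 28 days (201 left).
March has 31 days (170 left).
April has 30 days (140 left).
May has 31 days (109 left).
June has 30 days (79 left).
July has 31 days (48 left).
August has 31 days (17 left).
17 days into September → 17 September 2005.

17 September 2005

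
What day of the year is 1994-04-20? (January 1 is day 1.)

Days in months before April: 31 + 28 + 31 = 90.
Plus 20 days into April → day 110.

110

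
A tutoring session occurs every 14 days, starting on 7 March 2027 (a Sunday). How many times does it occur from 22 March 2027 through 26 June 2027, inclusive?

6

Occurrences land 14·i days after 7 March 2027 for i = 0, 1, 2, …
22 March 2027 is 15 days after the start; 15 ÷ 14 = 1 remainder 1; since the remainder is 1, round up to i = 2. First occurrence in the window: #3 on 4 April 2027 (2×14 = 28 days in).
26 June 2027 is 111 days after the start; 111 ÷ 14 = 7 remainder 13. Last occurrence in the window: #8 on 13 June 2027.
Occurrences #3 through #8: 6 in total.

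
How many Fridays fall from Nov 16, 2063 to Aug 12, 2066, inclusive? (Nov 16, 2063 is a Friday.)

Nov 16, 2063 is a Friday; the first Friday on or after it is Nov 16, 2063.
From Nov 16, 2063 to Aug 12, 2066: 45 + 366 + 365 + 224 = 1000 days (rest of 2063, 2064, 2065, to Aug 12, 2066 in 2066).
1000 ÷ 7 = 142 full weeks with remainder 6, so 142 more Fridays after the first → 143.

143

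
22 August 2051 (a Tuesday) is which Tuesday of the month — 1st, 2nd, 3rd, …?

Day 22 falls in week ⌈22/7⌉ of the month.
Days 1–7 hold the 1st Tuesday, 8–14 the 2nd, 15–21 the 3rd, 22–28 the 4th, 29–31 the 5th.
22 is in the range for the 4th.

4th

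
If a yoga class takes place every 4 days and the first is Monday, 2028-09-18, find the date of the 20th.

The 20th occurrence is 19 intervals after the first: 19 × 4 = 76 days after 2028-09-18.
September has 30 days — 12 days to the end of September leaves 64.
October has 31 days (33 left).
November has 30 days (3 left).
3 days into December → 2028-12-03.

2028-12-03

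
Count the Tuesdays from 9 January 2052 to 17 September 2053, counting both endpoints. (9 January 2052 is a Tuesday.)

9 January 2052 is a Tuesday; the first Tuesday on or after it is 9 January 2052.
From 9 January 2052 to 17 September 2053: 357 + 260 = 617 days (rest of 2052, to 17 September 2053 in 2053).
617 ÷ 7 = 88 full weeks with remainder 1, so 88 more Tuesdays after the first → 89.

89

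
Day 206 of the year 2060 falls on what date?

2060-07-24

January has 31 days (206 − 31 = 175 remain).
February has 29 days (175 − 29 = 146 remain).
March has 31 days (146 − 31 = 115 remain).
April has 30 days (115 − 30 = 85 remain).
May has 31 days (85 − 31 = 54 remain).
June has 30 days (54 − 30 = 24 remain).
24 into July → July 24.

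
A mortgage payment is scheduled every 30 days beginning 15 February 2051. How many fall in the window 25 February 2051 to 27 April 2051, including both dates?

2

Occurrences land 30·i days after 15 February 2051 for i = 0, 1, 2, …
25 February 2051 is 10 days after the start; 10 ÷ 30 = 0 remainder 10; since the remainder is 10, round up to i = 1. First occurrence in the window: #2 on 17 March 2051 (1×30 = 30 days in).
27 April 2051 is 71 days after the start; 71 ÷ 30 = 2 remainder 11. Last occurrence in the window: #3 on 16 April 2051.
Occurrences #2 through #3: 2 in total.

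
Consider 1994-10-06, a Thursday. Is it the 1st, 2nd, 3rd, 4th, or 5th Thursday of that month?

Day 6 falls in week ⌈6/7⌉ of the month.
Days 1–7 hold the 1st Thursday, 8–14 the 2nd, 15–21 the 3rd, 22–28 the 4th, 29–31 the 5th.
6 is in the range for the 1st.

1st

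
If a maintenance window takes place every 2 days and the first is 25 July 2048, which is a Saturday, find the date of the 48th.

27 October 2048

The 48th occurrence is 47 intervals after the first: 47 × 2 = 94 days after 25 July 2048.
July has 31 days — 6 days to the end of July leaves 88.
August has 31 days (57 left).
September has 30 days (27 left).
27 days into October → 27 October 2048.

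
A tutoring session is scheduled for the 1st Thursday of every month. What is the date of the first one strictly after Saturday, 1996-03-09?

March 1996 starts on a Friday, so its 1st Thursday is 1996-03-07 (6 days in).
That is not after 1996-03-09, so look at April 1996.
April 1996 starts on a Monday, so its 1st Thursday is 1996-04-04 (3 days in).

1996-04-04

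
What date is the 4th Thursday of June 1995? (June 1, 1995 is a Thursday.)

22 June 1995

June 1995 begins on a Thursday, so the first Thursday is June 1.
The 4th Thursday is 3 weeks later: 1 + 21 = 22.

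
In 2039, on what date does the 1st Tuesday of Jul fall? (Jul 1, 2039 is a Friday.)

Jul 2039 begins on a Friday, so the first Tuesday is Jul 5 (4 days later).

Jul 5, 2039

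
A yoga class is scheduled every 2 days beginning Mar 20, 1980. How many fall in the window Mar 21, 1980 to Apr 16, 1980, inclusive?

Occurrences land 2·i days after Mar 20, 1980 for i = 0, 1, 2, …
Mar 21, 1980 is 1 day after the start; 1 ÷ 2 = 0 remainder 1; since the remainder is 1, round up to i = 1. First occurrence in the window: #2 on Mar 22, 1980 (1×2 = 2 days in).
Apr 16, 1980 is 27 days after the start; 27 ÷ 2 = 13 remainder 1. Last occurrence in the window: #14 on Apr 15, 1980.
Occurrences #2 through #14: 13 in total.

13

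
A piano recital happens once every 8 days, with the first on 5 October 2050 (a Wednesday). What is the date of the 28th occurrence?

9 May 2051

The 28th occurrence is 27 intervals after the first: 27 × 8 = 216 days after 5 October 2050.
October has 31 days — 26 days to the end of October leaves 190.
November has 30 days (160 left).
December has 31 days (129 left).
January has 31 days (98 left).
February has 28 days (70 left).
March has 31 days (39 left).
April has 30 days (9 left).
9 days into May → 9 May 2051.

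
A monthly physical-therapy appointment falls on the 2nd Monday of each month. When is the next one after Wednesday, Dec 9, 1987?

Dec 1987 starts on a Tuesday; its first Monday is the 7th, so the 2nd Monday is the 14th — Dec 14, 1987.
Dec 14, 1987 is after Dec 9, 1987, so that is the next one.

Dec 14, 1987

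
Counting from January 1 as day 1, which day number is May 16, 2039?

Days in months before May: 31 + 28 + 31 + 30 = 120.
Plus 16 days into May → day 136.

136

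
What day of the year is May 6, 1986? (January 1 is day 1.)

126

Days in months before May: 31 + 28 + 31 + 30 = 120.
Plus 6 days into May → day 126.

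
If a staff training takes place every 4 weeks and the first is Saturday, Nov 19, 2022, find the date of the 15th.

The 15th occurrence is 14 intervals after the first: 14 × 28 = 392 days after Nov 19, 2022.
Nov has 30 days — 11 days to the end of Nov leaves 381.
Dec has 31 days (350 left).
Jan has 31 days (319 left).
Feb has 28 days (291 left).
Mar has 31 days (260 left).
Apr has 30 days (230 left).
May has 31 days (199 left).
Jun has 30 days (169 left).
Jul has 31 days (138 left).
Aug has 31 days (107 left).
Sep has 30 days (77 left).
Oct has 31 days (46 left).
Nov has 30 days (16 left).
16 days into Dec → Dec 16, 2023.

Dec 16, 2023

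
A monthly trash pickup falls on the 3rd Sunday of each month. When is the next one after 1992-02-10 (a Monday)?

February 1992 starts on a Saturday; its first Sunday is the 2nd, so the 3rd Sunday is the 16th — 1992-02-16.
1992-02-16 is after 1992-02-10, so that is the next one.

1992-02-16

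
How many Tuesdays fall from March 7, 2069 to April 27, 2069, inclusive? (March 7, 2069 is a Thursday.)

7

March 7, 2069 is a Thursday; the first Tuesday on or after it is March 12, 2069 (5 days later).
From March 12, 2069 to April 27, 2069: 19 + 27 = 46 days (rest of March, April).
46 ÷ 7 = 6 full weeks with remainder 4, so 6 more Tuesdays after the first → 7.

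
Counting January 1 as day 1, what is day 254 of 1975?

September 11, 1975

January has 31 days (254 − 31 = 223 remain).
February has 28 days (223 − 28 = 195 remain).
March has 31 days (195 − 31 = 164 remain).
April has 30 days (164 − 30 = 134 remain).
May has 31 days (134 − 31 = 103 remain).
June has 30 days (103 − 30 = 73 remain).
July has 31 days (73 − 31 = 42 remain).
August has 31 days (42 − 31 = 11 remain).
11 into September → September 11.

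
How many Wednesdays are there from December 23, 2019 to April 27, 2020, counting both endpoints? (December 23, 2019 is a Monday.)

December 23, 2019 is a Monday; the first Wednesday on or after it is December 25, 2019 (2 days later).
From December 25, 2019 to April 27, 2020: 6 + 31 + 29 + 31 + 27 = 124 days (rest of December, January, February, March, April).
124 ÷ 7 = 17 full weeks with remainder 5, so 17 more Wednesdays after the first → 18.

18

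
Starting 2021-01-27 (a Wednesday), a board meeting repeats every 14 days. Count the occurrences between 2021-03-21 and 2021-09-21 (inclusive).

Occurrences land 14·i days after 2021-01-27 for i = 0, 1, 2, …
2021-03-21 is 53 days after the start; 53 ÷ 14 = 3 remainder 11; since the remainder is 11, round up to i = 4. First occurrence in the window: #5 on 2021-03-24 (4×14 = 56 days in).
2021-09-21 is 237 days after the start; 237 ÷ 14 = 16 remainder 13. Last occurrence in the window: #17 on 2021-09-08.
Occurrences #5 through #17: 13 in total.

13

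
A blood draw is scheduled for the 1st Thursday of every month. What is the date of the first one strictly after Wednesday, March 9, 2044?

April 7, 2044

March 2044 starts on a Tuesday, so its 1st Thursday is March 3, 2044 (2 days in).
That is not after March 9, 2044, so look at April 2044.
April 2044 starts on a Friday, so its 1st Thursday is April 7, 2044 (6 days in).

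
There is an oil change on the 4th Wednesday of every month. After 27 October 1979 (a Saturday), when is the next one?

28 November 1979

October 1979 starts on a Monday; its first Wednesday is the 3rd, so the 4th Wednesday is the 24th — 24 October 1979.
That is not after 27 October 1979, so look at November 1979.
November 1979 starts on a Thursday; its first Wednesday is the 7th, so the 4th Wednesday is the 28th — 28 November 1979.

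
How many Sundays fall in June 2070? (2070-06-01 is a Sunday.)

5

2070-06-01 is a Sunday; the first Sunday on or after it is 2070-06-01.
From 2070-06-01 to 2070-06-30 is 30 − 1 = 29 days.
29 ÷ 7 = 4 full weeks with remainder 1, so 4 more Sundays after the first → 5.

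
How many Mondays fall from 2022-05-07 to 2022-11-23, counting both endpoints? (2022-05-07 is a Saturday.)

29

2022-05-07 is a Saturday; the first Monday on or after it is 2022-05-09 (2 days later).
From 2022-05-09 to 2022-11-23: 22 + 30 + 31 + 31 + 30 + 31 + 23 = 198 days (rest of May, June, July, August, September, October, November).
198 ÷ 7 = 28 full weeks with remainder 2, so 28 more Mondays after the first → 29.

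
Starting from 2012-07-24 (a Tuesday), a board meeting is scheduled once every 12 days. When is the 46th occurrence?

2014-01-15

The 46th occurrence is 45 intervals after the first: 45 × 12 = 540 days after 2012-07-24.
July has 31 days — 7 days to the end of July leaves 533.
From end of July to end of 2012 is 153 days (380 left).
2013 has 365 days (15 left).
15 days into January → 2014-01-15.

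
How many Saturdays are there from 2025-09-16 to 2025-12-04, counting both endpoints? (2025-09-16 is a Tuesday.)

2025-09-16 is a Tuesday; the first Saturday on or after it is 2025-09-20 (4 days later).
From 2025-09-20 to 2025-12-04: 10 + 31 + 30 + 4 = 75 days (rest of September, October, November, December).
75 ÷ 7 = 10 full weeks with remainder 5, so 10 more Saturdays after the first → 11.

11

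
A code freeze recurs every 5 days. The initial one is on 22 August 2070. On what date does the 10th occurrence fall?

6 October 2070

The 10th occurrence is 9 intervals after the first: 9 × 5 = 45 days after 22 August 2070.
August has 31 days — 9 days to the end of August leaves 36.
September has 30 days (6 left).
6 days into October → 6 October 2070.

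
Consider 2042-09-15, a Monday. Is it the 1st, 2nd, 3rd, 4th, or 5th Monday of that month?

3rd

Day 15 falls in week ⌈15/7⌉ of the month.
Days 1–7 hold the 1st Monday, 8–14 the 2nd, 15–21 the 3rd, 22–28 the 4th, 29–31 the 5th.
15 is in the range for the 3rd.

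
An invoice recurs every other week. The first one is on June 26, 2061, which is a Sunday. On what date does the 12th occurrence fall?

November 27, 2061

The 12th occurrence is 11 intervals after the first: 11 × 14 = 154 days after June 26, 2061.
June has 30 days — 4 days to the end of June leaves 150.
July has 31 days (119 left).
August has 31 days (88 left).
September has 30 days (58 left).
October has 31 days (27 left).
27 days into November → November 27, 2061.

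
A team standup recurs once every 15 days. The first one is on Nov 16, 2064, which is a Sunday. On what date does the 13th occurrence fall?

The 13th occurrence is 12 intervals after the first: 12 × 15 = 180 days after Nov 16, 2064.
Nov has 30 days — 14 days to the end of Nov leaves 166.
Dec has 31 days (135 left).
Jan has 31 days (104 left).
Feb has 28 days (76 left).
Mar has 31 days (45 left).
Apr has 30 days (15 left).
15 days into May → May 15, 2065.

May 15, 2065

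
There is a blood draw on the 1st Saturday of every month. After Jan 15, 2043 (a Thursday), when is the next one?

Jan 2043 starts on a Thursday, so its 1st Saturday is Jan 3, 2043 (2 days in).
That is not after Jan 15, 2043, so look at Feb 2043.
Feb 2043 starts on a Sunday, so its 1st Saturday is Feb 7, 2043 (6 days in).

Feb 7, 2043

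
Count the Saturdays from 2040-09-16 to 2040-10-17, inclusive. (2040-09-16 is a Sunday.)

4

2040-09-16 is a Sunday; the first Saturday on or after it is 2040-09-22 (6 days later).
From 2040-09-22 to 2040-10-17: 8 + 17 = 25 days (rest of September, October).
25 ÷ 7 = 3 full weeks with remainder 4, so 3 more Saturdays after the first → 4.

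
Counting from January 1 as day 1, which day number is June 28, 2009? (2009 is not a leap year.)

Days in months before June: 31 + 28 + 31 + 30 + 31 = 151.
Plus 28 days into June → day 179.

179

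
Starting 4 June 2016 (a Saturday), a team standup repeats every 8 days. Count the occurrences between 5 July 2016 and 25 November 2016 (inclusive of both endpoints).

18

Occurrences land 8·i days after 4 June 2016 for i = 0, 1, 2, …
5 July 2016 is 31 days after the start; 31 ÷ 8 = 3 remainder 7; since the remainder is 7, round up to i = 4. First occurrence in the window: #5 on 6 July 2016 (4×8 = 32 days in).
25 November 2016 is 174 days after the start; 174 ÷ 8 = 21 remainder 6. Last occurrence in the window: #22 on 19 November 2016.
Occurrences #5 through #22: 18 in total.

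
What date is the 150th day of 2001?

Jan has 31 days (150 − 31 = 119 remain).
Feb has 28 days (119 − 28 = 91 remain).
Mar has 31 days (91 − 31 = 60 remain).
Apr has 30 days (60 − 30 = 30 remain).
30 into May → May 30.

May 30, 2001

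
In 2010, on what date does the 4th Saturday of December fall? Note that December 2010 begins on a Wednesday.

December 25, 2010

December 2010 begins on a Wednesday, so the first Saturday is December 4 (3 days later).
The 4th Saturday is 3 weeks later: 4 + 21 = 25.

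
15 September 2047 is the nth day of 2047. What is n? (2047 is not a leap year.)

Days in months before September: 31 + 28 + 31 + 30 + 31 + 30 + 31 + 31 = 243.
Plus 15 days into September → day 258.

258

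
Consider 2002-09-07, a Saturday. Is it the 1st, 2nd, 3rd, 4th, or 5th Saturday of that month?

1st

Day 7 falls in week ⌈7/7⌉ of the month.
Days 1–7 hold the 1st Saturday, 8–14 the 2nd, 15–21 the 3rd, 22–28 the 4th, 29–31 the 5th.
7 is in the range for the 1st.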